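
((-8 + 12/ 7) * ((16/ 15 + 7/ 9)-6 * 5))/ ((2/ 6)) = 7964/ 15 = 530.93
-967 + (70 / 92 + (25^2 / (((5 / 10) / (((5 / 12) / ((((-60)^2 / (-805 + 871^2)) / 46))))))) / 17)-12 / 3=462481671 / 1564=295704.39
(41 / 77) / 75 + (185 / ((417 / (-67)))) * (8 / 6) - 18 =-138771553 / 2408175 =-57.63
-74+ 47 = -27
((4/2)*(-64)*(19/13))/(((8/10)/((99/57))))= -5280/13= -406.15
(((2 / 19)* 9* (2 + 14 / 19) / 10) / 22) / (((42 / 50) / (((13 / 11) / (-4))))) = -2535 / 611534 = -0.00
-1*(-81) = 81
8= 8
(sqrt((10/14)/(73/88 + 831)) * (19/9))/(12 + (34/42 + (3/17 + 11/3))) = 646 * sqrt(56364770)/1305539835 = 0.00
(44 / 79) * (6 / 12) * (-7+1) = -1.67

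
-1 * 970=-970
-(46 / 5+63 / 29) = -1649 / 145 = -11.37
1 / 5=0.20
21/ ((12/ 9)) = 15.75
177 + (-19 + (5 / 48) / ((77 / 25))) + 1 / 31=18110579 / 114576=158.07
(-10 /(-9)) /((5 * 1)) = 0.22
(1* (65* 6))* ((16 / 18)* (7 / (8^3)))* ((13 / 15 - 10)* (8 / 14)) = -1781 / 72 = -24.74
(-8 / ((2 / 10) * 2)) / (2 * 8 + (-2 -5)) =-20 / 9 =-2.22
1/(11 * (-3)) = -1/33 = -0.03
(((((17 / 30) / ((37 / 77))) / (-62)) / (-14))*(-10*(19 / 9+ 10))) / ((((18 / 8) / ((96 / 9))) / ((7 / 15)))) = -4565792 / 12542445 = -0.36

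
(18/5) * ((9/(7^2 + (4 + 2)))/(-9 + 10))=162/275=0.59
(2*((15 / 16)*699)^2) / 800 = 4397409 / 4096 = 1073.59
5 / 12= 0.42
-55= -55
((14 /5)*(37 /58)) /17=259 /2465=0.11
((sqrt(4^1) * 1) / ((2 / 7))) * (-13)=-91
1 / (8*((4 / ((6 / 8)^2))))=9 / 512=0.02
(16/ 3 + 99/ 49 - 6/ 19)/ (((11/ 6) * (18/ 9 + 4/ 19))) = 1787/ 1029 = 1.74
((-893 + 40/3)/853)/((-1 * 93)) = 2639/237987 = 0.01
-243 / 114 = -81 / 38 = -2.13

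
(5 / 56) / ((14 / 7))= 5 / 112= 0.04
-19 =-19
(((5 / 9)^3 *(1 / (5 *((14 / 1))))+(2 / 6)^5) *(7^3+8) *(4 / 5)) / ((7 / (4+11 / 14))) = 58357 / 46305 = 1.26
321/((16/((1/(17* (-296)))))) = -321/80512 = -0.00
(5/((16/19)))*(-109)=-10355/16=-647.19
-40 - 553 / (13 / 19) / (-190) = -4647 / 130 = -35.75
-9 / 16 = -0.56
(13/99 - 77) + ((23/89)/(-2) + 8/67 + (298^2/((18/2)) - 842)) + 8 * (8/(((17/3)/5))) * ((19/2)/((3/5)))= 65850106627/6690486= 9842.35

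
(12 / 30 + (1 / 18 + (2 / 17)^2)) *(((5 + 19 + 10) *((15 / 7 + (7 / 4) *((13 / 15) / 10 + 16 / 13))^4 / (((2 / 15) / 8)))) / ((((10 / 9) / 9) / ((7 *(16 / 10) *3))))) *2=42486823542839319868109489 / 208173988750000000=204092854.24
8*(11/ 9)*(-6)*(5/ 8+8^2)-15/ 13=-147907/ 39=-3792.49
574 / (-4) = -143.50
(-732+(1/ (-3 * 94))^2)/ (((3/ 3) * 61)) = -58211567/ 4850964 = -12.00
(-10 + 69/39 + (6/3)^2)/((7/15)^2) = -19.43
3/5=0.60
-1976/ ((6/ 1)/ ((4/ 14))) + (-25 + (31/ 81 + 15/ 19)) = -1270385/ 10773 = -117.92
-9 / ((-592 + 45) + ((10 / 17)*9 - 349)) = 153 / 15142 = 0.01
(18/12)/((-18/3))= -1/4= -0.25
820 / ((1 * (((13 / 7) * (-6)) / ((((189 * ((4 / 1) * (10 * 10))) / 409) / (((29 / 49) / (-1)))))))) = 3543876000 / 154193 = 22983.38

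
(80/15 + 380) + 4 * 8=1252/3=417.33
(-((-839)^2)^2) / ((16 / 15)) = -7432571613615 / 16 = -464535725850.94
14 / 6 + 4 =19 / 3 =6.33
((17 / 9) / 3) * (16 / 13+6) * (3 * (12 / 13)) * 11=138.68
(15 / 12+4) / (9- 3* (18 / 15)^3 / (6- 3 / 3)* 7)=4375 / 1452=3.01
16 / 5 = 3.20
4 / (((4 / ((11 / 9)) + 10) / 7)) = 154 / 73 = 2.11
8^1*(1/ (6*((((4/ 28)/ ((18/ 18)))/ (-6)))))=-56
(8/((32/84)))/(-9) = -7/3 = -2.33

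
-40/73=-0.55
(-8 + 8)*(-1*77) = 0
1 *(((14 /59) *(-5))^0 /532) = 0.00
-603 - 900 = -1503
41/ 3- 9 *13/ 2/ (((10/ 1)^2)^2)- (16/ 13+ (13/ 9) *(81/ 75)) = 8478637/ 780000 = 10.87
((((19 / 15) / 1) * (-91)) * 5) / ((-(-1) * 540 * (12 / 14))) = -12103 / 9720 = -1.25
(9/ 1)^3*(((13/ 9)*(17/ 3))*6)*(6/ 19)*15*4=12888720/ 19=678353.68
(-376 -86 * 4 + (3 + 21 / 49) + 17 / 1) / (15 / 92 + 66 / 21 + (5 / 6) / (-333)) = -450073476 / 2125261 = -211.77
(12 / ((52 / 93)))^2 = 77841 / 169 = 460.60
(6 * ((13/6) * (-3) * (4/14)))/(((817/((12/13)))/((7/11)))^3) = -508032/122667899775707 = -0.00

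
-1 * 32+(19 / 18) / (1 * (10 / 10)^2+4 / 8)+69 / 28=-21797 / 756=-28.83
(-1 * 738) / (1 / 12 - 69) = 8856 / 827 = 10.71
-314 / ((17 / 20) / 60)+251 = -372533 / 17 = -21913.71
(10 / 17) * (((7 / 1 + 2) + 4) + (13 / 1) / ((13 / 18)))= 310 / 17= 18.24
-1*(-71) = 71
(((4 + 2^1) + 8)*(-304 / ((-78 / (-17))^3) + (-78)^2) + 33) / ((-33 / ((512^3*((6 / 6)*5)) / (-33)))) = 3390271999128371200 / 64598391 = 52482297881.51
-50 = -50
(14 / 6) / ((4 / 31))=217 / 12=18.08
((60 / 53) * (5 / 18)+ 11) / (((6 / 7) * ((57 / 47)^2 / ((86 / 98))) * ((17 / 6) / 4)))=11.12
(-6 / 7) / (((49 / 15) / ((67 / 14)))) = -3015 / 2401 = -1.26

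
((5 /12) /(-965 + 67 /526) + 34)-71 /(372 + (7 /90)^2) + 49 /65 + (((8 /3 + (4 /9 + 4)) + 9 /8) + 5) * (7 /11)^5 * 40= 25881310173728369115949 /288164207775986775090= 89.81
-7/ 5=-1.40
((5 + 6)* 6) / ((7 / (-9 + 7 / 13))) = -7260 / 91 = -79.78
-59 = -59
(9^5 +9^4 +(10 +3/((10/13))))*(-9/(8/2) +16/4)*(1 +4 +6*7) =215902631/40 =5397565.78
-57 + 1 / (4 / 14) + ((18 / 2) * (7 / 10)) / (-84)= -2143 / 40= -53.58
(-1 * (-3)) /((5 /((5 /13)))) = 3 /13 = 0.23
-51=-51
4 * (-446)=-1784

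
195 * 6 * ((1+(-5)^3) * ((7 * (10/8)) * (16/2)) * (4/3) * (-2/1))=27081600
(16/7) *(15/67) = 240/469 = 0.51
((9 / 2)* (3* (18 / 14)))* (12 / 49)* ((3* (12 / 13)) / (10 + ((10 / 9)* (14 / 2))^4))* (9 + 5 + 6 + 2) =3788111448 / 53676572495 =0.07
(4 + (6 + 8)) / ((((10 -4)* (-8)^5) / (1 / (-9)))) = 0.00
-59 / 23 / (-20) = 59 / 460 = 0.13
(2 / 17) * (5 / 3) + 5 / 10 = 71 / 102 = 0.70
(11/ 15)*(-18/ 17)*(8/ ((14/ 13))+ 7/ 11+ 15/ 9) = -7.56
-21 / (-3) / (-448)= -1 / 64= -0.02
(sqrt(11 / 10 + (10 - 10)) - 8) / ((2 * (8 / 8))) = -4 + sqrt(110) / 20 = -3.48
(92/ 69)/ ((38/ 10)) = 20/ 57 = 0.35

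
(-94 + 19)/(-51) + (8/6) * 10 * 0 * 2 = 25/17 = 1.47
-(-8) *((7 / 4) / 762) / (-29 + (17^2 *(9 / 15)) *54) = 35 / 17782413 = 0.00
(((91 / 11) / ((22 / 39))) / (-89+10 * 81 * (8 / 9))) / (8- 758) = -1183 / 38175500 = -0.00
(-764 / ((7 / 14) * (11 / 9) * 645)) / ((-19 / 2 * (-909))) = -3056 / 13615305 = -0.00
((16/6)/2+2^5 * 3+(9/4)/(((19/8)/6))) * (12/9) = 23488/171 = 137.36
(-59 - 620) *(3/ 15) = -679/ 5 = -135.80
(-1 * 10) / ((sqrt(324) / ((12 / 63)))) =-20 / 189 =-0.11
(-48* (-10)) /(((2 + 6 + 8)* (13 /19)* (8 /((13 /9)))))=95 /12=7.92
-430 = -430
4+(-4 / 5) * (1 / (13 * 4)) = 259 / 65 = 3.98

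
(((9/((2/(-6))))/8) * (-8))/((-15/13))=-117/5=-23.40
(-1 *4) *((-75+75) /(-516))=0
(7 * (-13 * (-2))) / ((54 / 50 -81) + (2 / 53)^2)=-491575 / 215857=-2.28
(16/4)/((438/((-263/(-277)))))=526/60663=0.01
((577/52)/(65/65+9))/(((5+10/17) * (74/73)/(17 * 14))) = 85210783/1827800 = 46.62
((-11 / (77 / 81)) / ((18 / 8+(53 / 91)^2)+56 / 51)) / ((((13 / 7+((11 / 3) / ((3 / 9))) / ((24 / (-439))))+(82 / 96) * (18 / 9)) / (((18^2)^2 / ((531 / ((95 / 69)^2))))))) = 3200959495843200 / 537938112878683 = 5.95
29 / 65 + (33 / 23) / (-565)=74942 / 168935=0.44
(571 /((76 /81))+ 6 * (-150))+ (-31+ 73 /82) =-1001931 /3116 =-321.54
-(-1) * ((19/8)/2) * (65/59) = 1235/944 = 1.31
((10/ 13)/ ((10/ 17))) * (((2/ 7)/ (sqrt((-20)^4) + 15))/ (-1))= -34/ 37765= -0.00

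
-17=-17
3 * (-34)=-102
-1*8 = -8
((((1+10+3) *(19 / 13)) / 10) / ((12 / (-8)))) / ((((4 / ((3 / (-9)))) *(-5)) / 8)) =-532 / 2925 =-0.18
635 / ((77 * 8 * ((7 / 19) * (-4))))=-12065 / 17248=-0.70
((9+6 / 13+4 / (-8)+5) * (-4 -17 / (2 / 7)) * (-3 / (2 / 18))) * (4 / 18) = 138303 / 26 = 5319.35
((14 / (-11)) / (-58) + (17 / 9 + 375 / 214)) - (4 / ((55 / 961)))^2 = -824698547969 / 168958350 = -4881.08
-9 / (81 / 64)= -64 / 9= -7.11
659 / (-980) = -659 / 980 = -0.67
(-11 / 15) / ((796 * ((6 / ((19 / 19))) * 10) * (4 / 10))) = -11 / 286560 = -0.00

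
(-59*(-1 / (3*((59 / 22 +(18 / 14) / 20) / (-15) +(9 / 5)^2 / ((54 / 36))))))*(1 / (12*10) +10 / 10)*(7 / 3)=19239605 / 822006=23.41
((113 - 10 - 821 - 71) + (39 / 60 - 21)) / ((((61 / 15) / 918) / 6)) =-66868497 / 61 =-1096204.87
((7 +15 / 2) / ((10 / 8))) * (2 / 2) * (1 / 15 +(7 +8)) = 13108 / 75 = 174.77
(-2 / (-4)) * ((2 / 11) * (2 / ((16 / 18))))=9 / 44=0.20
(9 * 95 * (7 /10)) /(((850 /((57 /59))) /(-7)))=-477603 /100300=-4.76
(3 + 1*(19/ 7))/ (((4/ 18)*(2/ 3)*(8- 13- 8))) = -270/ 91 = -2.97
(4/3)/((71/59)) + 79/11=19423/2343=8.29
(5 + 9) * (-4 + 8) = 56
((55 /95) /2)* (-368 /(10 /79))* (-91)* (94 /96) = 85484399 /1140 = 74986.31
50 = 50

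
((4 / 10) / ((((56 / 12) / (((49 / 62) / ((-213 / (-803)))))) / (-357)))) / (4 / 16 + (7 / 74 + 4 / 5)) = -79.65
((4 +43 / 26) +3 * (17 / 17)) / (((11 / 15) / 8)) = 13500 / 143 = 94.41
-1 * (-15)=15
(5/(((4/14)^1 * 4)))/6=35/48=0.73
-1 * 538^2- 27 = -289471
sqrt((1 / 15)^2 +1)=sqrt(226) / 15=1.00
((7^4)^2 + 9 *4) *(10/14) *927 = 26720019495/7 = 3817145642.14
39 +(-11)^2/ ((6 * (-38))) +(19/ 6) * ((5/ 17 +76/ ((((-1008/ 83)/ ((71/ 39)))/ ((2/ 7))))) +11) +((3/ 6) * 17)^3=90402315683/ 133326648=678.05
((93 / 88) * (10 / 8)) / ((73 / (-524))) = -60915 / 6424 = -9.48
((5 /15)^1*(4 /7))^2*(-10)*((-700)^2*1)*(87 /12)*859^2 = -8559419600000 /9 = -951046622222.22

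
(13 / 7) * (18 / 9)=26 / 7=3.71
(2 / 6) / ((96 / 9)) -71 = -2271 / 32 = -70.97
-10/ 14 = -5/ 7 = -0.71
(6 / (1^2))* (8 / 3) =16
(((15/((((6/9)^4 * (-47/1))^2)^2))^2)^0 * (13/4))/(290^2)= 13/336400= 0.00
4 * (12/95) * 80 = 768/19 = 40.42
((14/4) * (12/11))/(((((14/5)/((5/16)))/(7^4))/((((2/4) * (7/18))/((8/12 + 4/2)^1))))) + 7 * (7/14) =439887/5632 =78.10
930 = 930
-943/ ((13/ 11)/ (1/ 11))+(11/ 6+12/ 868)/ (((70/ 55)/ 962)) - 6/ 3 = 156591649/ 118482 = 1321.65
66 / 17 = 3.88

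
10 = 10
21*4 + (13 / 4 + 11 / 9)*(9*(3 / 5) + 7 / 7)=5068 / 45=112.62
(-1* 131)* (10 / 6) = -655 / 3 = -218.33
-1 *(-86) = 86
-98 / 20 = -49 / 10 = -4.90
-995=-995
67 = 67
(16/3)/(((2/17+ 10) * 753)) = 68/97137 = 0.00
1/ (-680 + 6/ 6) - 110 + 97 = -8828/ 679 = -13.00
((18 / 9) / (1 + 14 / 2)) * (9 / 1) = 9 / 4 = 2.25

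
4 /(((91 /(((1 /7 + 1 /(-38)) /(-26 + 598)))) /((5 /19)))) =155 /65767702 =0.00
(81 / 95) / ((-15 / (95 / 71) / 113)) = -3051 / 355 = -8.59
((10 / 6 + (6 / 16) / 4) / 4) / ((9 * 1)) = 169 / 3456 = 0.05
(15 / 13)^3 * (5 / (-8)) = -16875 / 17576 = -0.96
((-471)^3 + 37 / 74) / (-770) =208974221 / 1540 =135697.55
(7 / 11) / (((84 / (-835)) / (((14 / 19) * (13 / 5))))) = -15197 / 1254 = -12.12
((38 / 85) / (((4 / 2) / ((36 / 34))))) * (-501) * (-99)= 16962858 / 1445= 11739.00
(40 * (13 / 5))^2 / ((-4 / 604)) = -1633216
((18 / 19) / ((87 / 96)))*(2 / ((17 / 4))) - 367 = -366.51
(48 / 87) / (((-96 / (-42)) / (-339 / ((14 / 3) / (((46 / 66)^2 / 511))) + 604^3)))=190741468479999 / 3586198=53187656.81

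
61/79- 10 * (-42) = 33241/79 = 420.77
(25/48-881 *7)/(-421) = 14.65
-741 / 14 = -52.93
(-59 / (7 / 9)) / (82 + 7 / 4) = -2124 / 2345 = -0.91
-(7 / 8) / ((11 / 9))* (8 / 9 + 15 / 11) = -1561 / 968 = -1.61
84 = 84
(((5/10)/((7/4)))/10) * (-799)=-799/35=-22.83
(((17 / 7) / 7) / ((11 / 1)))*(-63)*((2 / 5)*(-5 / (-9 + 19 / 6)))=-1836 / 2695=-0.68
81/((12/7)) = 189/4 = 47.25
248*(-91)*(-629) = 14195272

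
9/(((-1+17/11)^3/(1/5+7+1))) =54571/120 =454.76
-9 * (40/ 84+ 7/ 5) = -591/ 35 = -16.89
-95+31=-64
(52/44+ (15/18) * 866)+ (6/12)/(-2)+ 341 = 140395/132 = 1063.60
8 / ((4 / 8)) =16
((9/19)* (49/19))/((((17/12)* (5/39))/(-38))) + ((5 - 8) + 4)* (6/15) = -82426/323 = -255.19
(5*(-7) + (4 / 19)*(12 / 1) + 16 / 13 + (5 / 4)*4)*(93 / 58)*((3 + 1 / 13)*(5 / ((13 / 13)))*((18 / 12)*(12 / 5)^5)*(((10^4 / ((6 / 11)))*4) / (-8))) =66001055662080 / 93119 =708781834.66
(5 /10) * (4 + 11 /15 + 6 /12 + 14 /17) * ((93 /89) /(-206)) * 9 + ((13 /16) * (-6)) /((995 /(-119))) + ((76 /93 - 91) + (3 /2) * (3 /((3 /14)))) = -792992605097 /11536449492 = -68.74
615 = 615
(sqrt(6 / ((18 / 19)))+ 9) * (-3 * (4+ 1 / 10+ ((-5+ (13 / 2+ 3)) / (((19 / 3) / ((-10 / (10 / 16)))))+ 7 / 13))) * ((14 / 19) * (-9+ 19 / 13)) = -307891206 / 305045 - 11403378 * sqrt(57) / 305045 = -1291.56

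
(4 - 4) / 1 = 0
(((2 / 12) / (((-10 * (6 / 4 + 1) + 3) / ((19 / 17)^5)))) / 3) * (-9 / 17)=2476099 / 1062053036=0.00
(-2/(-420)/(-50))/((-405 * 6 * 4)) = 1/102060000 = 0.00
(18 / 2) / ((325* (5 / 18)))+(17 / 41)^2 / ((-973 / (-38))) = 282815056 / 2657871125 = 0.11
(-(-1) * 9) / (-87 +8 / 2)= -9 / 83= -0.11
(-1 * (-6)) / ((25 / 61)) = 366 / 25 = 14.64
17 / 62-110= -6803 / 62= -109.73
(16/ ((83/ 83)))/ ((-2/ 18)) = -144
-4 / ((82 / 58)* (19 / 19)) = -116 / 41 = -2.83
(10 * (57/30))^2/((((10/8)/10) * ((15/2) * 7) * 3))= 5776/315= 18.34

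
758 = 758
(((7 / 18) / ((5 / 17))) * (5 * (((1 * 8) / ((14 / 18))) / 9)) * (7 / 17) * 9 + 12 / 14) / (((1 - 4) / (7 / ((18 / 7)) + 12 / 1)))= -26765 / 189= -141.61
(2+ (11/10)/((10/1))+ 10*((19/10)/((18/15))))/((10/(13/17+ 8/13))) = 328363/132600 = 2.48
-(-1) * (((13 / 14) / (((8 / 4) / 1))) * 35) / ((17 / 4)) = 65 / 17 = 3.82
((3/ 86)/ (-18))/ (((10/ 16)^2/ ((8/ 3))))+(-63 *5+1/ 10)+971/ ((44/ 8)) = -29451581/ 212850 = -138.37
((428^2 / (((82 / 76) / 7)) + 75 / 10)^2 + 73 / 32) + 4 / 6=227937123719923939 / 161376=1412459868381.44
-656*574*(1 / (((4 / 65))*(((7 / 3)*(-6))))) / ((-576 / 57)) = -2076035 / 48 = -43250.73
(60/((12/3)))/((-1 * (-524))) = 15/524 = 0.03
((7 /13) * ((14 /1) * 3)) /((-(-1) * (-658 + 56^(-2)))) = -307328 /8941777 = -0.03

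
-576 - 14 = -590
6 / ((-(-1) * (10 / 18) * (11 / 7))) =6.87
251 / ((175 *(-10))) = -251 / 1750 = -0.14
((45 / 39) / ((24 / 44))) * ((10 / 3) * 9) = 825 / 13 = 63.46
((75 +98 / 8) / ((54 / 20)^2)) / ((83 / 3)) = 8725 / 20169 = 0.43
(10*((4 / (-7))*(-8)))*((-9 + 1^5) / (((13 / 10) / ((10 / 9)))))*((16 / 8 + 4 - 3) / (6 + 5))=-256000 / 3003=-85.25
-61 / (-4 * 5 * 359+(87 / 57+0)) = 1159 / 136391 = 0.01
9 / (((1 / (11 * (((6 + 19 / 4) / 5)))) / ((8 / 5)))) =8514 / 25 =340.56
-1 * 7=-7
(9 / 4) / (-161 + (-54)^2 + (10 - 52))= 9 / 10852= 0.00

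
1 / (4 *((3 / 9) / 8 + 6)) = 6 / 145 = 0.04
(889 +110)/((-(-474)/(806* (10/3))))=447330/79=5662.41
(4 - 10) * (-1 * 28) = 168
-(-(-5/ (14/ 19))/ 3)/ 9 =-0.25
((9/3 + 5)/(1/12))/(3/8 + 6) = 256/17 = 15.06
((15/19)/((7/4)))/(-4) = -15/133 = -0.11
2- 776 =-774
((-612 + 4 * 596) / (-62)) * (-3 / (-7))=-2658 / 217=-12.25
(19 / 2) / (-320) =-19 / 640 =-0.03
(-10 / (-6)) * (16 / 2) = 40 / 3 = 13.33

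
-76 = -76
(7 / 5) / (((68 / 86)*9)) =301 / 1530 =0.20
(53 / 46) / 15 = 53 / 690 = 0.08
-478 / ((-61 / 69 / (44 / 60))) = 120934 / 305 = 396.50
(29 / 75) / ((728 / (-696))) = -841 / 2275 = -0.37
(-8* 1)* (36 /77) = -288 /77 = -3.74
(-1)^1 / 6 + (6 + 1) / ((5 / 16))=667 / 30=22.23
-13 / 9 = -1.44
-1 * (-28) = 28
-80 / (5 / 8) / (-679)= 128 / 679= 0.19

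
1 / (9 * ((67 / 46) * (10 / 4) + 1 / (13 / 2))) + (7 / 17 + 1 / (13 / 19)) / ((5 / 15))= 3000074 / 531063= 5.65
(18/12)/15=1/10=0.10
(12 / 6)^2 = 4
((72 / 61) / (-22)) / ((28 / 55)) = -0.11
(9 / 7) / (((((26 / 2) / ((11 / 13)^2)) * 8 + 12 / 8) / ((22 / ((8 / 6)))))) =35937 / 248605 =0.14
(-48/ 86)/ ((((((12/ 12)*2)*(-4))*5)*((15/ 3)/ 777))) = 2331/ 1075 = 2.17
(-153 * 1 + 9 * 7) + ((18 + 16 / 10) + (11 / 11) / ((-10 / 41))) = -149 / 2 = -74.50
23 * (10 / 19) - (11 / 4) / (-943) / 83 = 72007689 / 5948444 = 12.11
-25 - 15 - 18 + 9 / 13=-745 / 13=-57.31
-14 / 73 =-0.19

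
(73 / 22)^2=11.01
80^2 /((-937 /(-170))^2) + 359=500150871 /877969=569.67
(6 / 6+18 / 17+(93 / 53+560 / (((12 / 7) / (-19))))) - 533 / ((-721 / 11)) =-12072663263 / 1948863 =-6194.72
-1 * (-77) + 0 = 77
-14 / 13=-1.08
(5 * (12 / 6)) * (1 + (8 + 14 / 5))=118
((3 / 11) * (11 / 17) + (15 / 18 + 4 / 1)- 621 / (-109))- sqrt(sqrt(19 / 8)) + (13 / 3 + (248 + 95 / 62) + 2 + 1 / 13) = 597368890 / 2240277- 38^(1 / 4) / 2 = 265.41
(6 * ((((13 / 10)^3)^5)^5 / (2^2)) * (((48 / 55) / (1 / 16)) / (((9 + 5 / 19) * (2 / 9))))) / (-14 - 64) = -13865177566821570977838701180306112250672934528145901887804254559244545573377623290057 / 302500000000000000000000000000000000000000000000000000000000000000000000000000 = -45835297.74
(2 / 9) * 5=10 / 9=1.11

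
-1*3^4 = -81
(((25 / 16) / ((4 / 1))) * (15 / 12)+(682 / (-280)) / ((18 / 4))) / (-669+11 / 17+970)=-72641 / 413521920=-0.00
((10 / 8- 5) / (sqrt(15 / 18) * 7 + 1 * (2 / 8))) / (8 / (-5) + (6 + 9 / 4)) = 900 / 260281- 600 * sqrt(30) / 37183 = -0.08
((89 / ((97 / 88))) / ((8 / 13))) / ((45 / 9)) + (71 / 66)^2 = 57883697 / 2112660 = 27.40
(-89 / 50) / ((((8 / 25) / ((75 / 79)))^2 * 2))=-12515625 / 1597696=-7.83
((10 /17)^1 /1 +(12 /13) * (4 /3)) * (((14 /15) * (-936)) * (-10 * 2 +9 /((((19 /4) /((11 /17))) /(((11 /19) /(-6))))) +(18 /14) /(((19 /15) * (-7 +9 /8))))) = 790540795584 /24517315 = 32244.18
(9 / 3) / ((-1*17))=-3 / 17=-0.18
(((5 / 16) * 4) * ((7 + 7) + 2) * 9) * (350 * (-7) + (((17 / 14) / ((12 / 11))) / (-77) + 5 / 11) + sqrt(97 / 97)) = -475118565 / 1078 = -440740.78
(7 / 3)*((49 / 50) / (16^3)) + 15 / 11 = 9219773 / 6758400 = 1.36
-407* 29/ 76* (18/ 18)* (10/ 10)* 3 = -35409/ 76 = -465.91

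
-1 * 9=-9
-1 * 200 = -200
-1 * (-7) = 7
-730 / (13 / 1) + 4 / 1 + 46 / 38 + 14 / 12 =-73769 / 1482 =-49.78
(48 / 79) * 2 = 96 / 79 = 1.22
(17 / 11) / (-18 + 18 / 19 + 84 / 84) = -323 / 3355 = -0.10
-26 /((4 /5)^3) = -1625 /32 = -50.78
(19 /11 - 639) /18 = -3505 /99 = -35.40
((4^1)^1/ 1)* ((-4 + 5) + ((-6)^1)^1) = -20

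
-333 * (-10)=3330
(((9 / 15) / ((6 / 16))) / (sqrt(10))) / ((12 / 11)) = 11 * sqrt(10) / 75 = 0.46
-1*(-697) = 697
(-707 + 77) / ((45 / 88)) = -1232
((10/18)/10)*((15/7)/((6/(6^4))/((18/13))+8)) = 3240/217819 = 0.01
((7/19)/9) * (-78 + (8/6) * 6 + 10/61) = -9940/3477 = -2.86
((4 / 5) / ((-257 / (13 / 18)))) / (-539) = 26 / 6233535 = 0.00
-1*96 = -96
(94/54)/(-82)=-47/2214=-0.02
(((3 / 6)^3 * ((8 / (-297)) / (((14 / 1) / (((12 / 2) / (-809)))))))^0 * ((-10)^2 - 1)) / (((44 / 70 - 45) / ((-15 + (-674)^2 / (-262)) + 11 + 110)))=738918180 / 203443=3632.06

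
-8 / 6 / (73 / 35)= -140 / 219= -0.64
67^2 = 4489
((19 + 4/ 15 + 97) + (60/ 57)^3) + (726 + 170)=104267056/ 102885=1013.43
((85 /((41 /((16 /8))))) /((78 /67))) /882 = 5695 /1410318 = 0.00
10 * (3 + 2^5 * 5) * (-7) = -11410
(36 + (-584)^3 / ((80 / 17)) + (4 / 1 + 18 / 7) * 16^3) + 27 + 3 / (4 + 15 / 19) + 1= -19245621123 / 455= -42298068.40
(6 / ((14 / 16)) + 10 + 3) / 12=139 / 84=1.65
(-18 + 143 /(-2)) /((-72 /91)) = 16289 /144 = 113.12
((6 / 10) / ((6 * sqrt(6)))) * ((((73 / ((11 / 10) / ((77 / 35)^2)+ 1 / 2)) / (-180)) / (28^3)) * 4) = -803 * sqrt(6) / 474163200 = -0.00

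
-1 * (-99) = 99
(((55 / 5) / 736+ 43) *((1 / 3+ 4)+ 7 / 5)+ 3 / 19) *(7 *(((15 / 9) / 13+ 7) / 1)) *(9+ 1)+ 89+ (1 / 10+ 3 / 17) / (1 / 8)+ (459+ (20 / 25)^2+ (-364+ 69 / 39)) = 3573077851489 / 28973100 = 123323.97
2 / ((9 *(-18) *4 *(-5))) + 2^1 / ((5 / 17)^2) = 187277 / 8100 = 23.12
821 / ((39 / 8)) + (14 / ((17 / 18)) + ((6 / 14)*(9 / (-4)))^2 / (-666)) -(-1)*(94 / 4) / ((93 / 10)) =221499884231 / 1192402848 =185.76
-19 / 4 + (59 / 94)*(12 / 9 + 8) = 625 / 564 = 1.11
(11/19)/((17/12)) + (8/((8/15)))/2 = 5109/646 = 7.91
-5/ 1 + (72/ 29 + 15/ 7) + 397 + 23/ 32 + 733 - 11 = 1119.34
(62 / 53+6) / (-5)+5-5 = -76 / 53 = -1.43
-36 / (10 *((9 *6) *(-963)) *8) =1 / 115560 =0.00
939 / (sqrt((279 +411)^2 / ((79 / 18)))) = 2.85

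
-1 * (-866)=866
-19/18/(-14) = 19/252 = 0.08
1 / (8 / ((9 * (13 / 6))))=39 / 16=2.44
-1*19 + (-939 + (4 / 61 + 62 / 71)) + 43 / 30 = -124164727 / 129930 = -955.63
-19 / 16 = -1.19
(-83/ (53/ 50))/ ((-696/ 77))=8.66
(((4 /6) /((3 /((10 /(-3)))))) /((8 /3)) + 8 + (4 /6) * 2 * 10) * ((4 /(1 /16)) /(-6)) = -6064 /27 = -224.59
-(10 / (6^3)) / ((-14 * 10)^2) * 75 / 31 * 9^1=-5 / 97216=-0.00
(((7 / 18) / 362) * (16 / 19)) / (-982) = -14 / 15196941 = -0.00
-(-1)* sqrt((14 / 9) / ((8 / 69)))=sqrt(483) / 6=3.66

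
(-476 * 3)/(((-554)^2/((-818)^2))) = -238877268/76729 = -3113.26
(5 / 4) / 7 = 5 / 28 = 0.18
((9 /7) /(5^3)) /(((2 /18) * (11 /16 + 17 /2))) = 432 /42875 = 0.01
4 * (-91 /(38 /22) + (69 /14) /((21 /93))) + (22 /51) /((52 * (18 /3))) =-914245543 /7407036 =-123.43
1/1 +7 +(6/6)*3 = 11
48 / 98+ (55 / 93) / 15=0.53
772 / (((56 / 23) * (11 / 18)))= 39951 / 77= 518.84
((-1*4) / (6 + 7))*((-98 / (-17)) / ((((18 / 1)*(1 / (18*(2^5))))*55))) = -12544 / 12155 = -1.03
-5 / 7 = -0.71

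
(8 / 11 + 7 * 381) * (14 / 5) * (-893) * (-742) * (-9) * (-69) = 33809528134116 / 11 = 3073593466737.82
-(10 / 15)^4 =-16 / 81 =-0.20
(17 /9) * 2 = 34 /9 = 3.78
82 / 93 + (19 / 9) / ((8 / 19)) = 13159 / 2232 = 5.90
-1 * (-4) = 4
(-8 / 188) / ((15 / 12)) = -8 / 235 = -0.03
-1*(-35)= 35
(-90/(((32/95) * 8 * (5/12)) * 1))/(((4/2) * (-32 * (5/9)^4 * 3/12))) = 3365793/64000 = 52.59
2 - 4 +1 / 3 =-5 / 3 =-1.67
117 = 117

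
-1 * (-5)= 5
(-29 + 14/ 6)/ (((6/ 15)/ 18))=-1200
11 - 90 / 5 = -7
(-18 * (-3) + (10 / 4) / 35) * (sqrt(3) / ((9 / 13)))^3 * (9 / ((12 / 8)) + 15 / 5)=7620.70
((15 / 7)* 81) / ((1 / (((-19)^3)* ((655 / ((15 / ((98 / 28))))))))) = -363904245 / 2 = -181952122.50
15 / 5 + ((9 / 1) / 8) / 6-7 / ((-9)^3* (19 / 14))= 707969 / 221616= 3.19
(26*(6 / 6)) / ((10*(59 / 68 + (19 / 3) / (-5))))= -2652 / 407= -6.52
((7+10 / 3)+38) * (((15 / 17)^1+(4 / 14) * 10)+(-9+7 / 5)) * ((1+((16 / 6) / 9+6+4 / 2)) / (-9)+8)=-112775809 / 86751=-1299.99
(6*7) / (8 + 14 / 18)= 378 / 79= 4.78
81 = 81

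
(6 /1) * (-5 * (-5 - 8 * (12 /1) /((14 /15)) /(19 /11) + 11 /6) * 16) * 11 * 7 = 44041360 /19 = 2317966.32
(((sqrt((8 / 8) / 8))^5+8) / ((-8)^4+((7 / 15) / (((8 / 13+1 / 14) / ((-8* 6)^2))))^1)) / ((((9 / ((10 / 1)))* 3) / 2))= 3125* sqrt(2) / 6114410496+3125 / 2985552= 0.00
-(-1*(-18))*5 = -90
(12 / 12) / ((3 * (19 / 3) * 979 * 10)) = 1 / 186010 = 0.00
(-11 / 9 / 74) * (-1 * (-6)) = -11 / 111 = -0.10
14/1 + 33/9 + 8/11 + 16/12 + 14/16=1813/88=20.60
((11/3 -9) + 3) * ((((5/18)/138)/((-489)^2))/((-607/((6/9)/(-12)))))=-35/19469363814792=-0.00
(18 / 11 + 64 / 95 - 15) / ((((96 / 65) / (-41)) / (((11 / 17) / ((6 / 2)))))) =7068113 / 93024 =75.98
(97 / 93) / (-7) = -97 / 651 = -0.15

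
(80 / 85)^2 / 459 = 256 / 132651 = 0.00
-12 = -12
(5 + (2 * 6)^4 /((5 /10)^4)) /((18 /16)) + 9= 2654329 /9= 294925.44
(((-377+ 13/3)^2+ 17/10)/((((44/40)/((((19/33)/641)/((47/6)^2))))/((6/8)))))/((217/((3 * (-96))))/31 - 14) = -68396678496/692010953711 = -0.10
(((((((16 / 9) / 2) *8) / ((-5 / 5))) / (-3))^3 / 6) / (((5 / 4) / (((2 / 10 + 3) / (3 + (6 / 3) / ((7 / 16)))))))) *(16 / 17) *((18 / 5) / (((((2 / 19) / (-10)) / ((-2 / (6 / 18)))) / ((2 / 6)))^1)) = 71403831296 / 147786525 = 483.16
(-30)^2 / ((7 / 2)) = 1800 / 7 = 257.14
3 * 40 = 120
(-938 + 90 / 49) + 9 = -45431 / 49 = -927.16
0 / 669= 0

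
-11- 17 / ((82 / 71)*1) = -2109 / 82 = -25.72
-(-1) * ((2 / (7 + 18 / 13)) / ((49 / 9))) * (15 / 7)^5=177693750 / 89766187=1.98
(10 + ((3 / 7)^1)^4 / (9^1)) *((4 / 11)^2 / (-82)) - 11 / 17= -134291555 / 202493137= -0.66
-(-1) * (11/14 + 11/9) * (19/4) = 4807/504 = 9.54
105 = 105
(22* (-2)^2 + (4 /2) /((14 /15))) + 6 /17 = 10769 /119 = 90.50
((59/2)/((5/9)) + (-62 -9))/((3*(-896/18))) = 0.12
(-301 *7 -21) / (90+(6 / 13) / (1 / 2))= -13832 / 591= -23.40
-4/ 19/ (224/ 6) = -3/ 532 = -0.01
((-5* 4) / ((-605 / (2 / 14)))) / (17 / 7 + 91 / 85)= 170 / 125961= 0.00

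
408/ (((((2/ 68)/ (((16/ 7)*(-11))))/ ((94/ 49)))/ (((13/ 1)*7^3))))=-2983478784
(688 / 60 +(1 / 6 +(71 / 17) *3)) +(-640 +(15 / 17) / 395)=-1459529 / 2370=-615.84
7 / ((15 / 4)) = 28 / 15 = 1.87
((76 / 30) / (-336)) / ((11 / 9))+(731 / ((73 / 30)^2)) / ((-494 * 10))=-126325597 / 4054090040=-0.03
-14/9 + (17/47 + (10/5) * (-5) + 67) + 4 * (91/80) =510613/8460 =60.36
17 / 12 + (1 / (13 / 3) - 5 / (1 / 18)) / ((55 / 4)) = -43861 / 8580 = -5.11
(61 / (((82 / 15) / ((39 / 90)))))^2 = 628849 / 26896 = 23.38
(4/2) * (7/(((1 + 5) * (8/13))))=91/24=3.79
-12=-12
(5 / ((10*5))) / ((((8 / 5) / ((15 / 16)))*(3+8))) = 15 / 2816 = 0.01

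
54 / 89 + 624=55590 / 89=624.61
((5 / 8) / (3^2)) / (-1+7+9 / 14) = 35 / 3348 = 0.01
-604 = -604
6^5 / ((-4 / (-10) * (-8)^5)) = -1215 / 2048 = -0.59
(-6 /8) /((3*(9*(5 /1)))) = -1 /180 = -0.01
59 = 59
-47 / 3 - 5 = -62 / 3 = -20.67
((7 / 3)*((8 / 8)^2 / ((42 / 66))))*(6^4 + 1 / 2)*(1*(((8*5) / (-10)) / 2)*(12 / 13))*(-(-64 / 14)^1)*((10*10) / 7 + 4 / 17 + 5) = -8481142912 / 10829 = -783188.01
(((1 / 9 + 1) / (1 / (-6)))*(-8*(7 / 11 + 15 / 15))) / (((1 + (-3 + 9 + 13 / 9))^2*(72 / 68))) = 4590 / 3971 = 1.16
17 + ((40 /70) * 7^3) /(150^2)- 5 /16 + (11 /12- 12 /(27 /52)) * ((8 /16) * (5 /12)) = 6519079 /540000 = 12.07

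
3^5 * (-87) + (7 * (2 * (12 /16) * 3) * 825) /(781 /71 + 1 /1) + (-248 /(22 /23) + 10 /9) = -15232961 /792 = -19233.54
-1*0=0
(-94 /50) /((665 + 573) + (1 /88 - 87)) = -4136 /2532225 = -0.00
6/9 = 2/3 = 0.67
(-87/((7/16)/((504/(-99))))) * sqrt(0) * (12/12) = 0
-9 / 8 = -1.12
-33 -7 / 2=-73 / 2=-36.50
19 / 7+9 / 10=3.61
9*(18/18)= 9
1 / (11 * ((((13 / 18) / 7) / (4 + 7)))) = 9.69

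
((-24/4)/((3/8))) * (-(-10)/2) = -80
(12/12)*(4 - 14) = -10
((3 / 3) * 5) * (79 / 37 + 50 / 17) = 15965 / 629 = 25.38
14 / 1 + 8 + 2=24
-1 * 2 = -2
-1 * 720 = -720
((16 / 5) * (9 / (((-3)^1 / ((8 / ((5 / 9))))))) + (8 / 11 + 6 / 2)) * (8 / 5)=-295928 / 1375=-215.22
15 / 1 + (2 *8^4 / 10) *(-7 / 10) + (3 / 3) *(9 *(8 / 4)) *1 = -13511 / 25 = -540.44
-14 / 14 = -1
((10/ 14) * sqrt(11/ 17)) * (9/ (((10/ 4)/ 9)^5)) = 17006112 * sqrt(187)/ 74375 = 3126.79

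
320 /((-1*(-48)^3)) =5 /1728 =0.00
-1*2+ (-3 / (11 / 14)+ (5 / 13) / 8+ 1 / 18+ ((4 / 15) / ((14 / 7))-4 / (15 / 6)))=-369689 / 51480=-7.18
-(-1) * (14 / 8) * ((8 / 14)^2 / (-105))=-4 / 735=-0.01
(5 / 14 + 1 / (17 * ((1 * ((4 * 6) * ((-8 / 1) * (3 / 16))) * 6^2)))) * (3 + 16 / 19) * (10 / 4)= 20101645 / 5860512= 3.43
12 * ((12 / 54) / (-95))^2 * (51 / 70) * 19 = 136 / 149625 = 0.00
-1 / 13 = -0.08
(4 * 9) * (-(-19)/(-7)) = -684/7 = -97.71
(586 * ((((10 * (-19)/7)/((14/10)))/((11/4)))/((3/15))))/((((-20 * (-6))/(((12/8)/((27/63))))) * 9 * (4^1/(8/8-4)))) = 139175/2772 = 50.21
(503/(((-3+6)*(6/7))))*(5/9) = 17605/162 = 108.67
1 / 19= 0.05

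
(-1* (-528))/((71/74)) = 39072/71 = 550.31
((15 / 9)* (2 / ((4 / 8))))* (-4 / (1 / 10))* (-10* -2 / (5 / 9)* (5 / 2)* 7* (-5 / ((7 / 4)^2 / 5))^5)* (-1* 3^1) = -737280000000000000 / 40353607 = -18270485709.00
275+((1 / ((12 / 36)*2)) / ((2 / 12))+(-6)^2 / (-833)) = 236536 / 833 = 283.96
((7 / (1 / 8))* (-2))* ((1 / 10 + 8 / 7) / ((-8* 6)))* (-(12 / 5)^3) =-25056 / 625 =-40.09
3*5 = 15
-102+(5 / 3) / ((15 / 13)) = -905 / 9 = -100.56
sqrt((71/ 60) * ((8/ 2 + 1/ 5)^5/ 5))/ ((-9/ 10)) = -49 * sqrt(2485)/ 125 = -19.54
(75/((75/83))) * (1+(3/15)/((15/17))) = 7636/75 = 101.81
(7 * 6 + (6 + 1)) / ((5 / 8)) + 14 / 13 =5166 / 65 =79.48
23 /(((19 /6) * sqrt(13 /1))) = 138 * sqrt(13) /247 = 2.01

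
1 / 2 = 0.50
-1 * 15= -15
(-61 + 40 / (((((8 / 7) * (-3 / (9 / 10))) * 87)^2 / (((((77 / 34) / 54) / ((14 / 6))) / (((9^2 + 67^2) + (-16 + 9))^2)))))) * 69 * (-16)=2405614368911482643 / 35721287255160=67344.00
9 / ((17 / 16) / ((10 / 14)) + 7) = 720 / 679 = 1.06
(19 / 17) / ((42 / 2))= 19 / 357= 0.05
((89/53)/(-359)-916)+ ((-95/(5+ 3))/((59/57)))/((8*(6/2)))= -65845571831/71845952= -916.48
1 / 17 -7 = -118 / 17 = -6.94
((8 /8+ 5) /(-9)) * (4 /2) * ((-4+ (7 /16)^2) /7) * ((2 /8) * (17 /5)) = 1105 /1792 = 0.62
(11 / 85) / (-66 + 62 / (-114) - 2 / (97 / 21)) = -0.00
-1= -1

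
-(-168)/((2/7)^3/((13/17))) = 93639/17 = 5508.18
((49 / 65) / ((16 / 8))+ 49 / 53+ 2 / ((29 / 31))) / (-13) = -0.26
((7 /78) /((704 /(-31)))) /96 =-217 /5271552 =-0.00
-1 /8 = -0.12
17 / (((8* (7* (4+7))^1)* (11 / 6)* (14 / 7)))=51 / 6776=0.01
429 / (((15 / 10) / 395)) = 112970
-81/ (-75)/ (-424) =-27/ 10600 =-0.00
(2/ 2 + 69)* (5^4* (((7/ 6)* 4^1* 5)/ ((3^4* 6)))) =2100.48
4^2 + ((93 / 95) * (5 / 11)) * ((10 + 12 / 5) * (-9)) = -35174 / 1045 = -33.66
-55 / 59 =-0.93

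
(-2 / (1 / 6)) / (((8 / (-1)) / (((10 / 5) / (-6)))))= -1 / 2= -0.50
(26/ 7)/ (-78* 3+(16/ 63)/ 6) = -0.02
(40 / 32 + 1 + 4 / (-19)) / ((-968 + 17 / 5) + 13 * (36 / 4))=-775 / 322088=-0.00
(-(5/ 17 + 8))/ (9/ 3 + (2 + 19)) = -47/ 136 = -0.35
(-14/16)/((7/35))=-35/8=-4.38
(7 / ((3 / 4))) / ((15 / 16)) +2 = 538 / 45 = 11.96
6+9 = 15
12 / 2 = 6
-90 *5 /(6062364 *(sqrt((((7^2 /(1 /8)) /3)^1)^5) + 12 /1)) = 5 /213817040149944- 48020 *sqrt(6) /309271075931169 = -0.00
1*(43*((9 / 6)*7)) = 903 / 2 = 451.50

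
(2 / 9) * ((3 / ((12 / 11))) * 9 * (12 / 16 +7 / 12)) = 22 / 3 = 7.33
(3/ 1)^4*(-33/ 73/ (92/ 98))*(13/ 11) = -154791/ 3358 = -46.10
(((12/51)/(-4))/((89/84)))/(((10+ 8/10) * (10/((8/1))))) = -56/13617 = -0.00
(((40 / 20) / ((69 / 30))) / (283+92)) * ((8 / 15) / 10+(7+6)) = 3916 / 129375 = 0.03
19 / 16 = 1.19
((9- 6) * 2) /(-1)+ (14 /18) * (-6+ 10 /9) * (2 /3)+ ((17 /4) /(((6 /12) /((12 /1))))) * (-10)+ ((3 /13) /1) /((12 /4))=-1028.46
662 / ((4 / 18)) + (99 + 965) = 4043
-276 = -276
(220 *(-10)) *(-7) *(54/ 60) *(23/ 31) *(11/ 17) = 6653.85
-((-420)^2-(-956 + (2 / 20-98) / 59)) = -104641019 / 590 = -177357.66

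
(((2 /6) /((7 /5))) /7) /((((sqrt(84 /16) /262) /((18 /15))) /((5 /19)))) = 5240* sqrt(21) /19551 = 1.23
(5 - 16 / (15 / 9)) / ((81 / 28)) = -644 / 405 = -1.59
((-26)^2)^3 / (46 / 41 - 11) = -12665546816 / 405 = -31272955.10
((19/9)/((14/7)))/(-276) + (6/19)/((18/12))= 19511/94392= 0.21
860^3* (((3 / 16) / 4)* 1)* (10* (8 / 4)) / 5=119260500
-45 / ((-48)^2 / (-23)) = 115 / 256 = 0.45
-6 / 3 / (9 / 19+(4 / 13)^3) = -83486 / 20989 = -3.98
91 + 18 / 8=373 / 4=93.25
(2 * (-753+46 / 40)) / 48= -15037 / 480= -31.33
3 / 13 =0.23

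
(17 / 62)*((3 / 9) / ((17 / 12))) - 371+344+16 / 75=-62129 / 2325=-26.72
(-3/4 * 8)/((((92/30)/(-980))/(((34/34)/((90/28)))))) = 596.52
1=1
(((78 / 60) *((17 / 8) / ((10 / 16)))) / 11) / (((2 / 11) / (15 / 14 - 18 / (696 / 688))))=-1500369 / 40600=-36.95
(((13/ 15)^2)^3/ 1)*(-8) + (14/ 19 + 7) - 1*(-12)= 3537809407/ 216421875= 16.35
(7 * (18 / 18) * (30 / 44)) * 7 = 735 / 22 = 33.41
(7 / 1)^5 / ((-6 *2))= -16807 / 12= -1400.58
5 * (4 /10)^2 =4 /5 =0.80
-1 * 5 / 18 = -5 / 18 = -0.28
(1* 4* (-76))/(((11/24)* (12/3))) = -1824/11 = -165.82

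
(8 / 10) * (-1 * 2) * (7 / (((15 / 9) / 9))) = -1512 / 25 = -60.48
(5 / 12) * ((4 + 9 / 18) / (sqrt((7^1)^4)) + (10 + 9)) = 9355 / 1176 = 7.95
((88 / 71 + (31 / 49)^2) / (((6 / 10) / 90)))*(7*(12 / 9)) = 55903800 / 24353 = 2295.56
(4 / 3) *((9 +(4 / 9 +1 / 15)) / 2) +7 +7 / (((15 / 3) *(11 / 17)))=23024 / 1485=15.50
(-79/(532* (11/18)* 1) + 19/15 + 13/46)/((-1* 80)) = -329663/20189400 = -0.02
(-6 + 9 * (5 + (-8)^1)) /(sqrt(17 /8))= -66 * sqrt(34) /17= -22.64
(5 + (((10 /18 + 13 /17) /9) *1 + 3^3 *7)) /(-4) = -48.54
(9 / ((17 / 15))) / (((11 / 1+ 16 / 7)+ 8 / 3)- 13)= 2835 / 1054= 2.69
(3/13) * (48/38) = 72/247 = 0.29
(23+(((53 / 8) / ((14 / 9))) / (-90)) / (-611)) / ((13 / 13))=23.00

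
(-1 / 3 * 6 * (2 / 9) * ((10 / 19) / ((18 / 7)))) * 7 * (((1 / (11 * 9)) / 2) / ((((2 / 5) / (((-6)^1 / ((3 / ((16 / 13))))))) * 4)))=9800 / 1980693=0.00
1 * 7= 7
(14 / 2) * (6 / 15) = 14 / 5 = 2.80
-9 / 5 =-1.80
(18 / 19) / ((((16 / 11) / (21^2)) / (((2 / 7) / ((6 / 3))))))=6237 / 152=41.03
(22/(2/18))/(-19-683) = -11/39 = -0.28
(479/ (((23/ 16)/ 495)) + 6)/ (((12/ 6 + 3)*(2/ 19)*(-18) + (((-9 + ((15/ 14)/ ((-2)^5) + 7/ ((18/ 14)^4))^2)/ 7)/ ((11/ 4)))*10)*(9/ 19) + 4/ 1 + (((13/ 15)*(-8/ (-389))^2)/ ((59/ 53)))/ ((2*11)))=-564883963249487776346120739840/ 3867603036879564903206873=-146055.31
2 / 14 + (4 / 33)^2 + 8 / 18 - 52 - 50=-772957 / 7623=-101.40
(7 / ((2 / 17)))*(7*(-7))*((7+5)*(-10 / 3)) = 116620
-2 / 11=-0.18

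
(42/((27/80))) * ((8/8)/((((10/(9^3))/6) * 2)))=27216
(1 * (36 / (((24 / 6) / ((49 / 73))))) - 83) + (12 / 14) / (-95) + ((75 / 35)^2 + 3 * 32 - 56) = -11001881 / 339815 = -32.38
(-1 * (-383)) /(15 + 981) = 383 /996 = 0.38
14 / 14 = 1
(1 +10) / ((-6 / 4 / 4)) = -29.33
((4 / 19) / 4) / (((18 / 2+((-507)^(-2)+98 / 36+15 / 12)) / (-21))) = -2399124 / 28157981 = -0.09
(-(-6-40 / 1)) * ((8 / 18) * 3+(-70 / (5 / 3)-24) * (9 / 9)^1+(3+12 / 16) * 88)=36616 / 3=12205.33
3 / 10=0.30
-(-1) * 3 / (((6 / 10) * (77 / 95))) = 475 / 77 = 6.17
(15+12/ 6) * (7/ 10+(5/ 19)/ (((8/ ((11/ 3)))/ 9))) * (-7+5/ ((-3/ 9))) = -253759/ 380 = -667.79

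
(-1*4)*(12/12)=-4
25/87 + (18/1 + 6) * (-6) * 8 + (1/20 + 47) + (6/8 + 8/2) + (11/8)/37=-141619967/128760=-1099.88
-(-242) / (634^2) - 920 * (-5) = 924498921 / 200978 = 4600.00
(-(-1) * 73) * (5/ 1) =365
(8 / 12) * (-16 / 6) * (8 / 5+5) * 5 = -176 / 3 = -58.67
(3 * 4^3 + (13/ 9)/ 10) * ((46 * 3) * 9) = 1193217/ 5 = 238643.40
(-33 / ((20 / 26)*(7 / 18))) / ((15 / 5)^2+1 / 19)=-73359 / 6020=-12.19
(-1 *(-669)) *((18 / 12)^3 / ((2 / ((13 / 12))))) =78273 / 64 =1223.02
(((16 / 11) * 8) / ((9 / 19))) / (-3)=-2432 / 297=-8.19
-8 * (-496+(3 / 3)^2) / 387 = 440 / 43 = 10.23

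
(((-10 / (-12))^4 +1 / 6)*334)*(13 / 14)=1825811 / 9072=201.26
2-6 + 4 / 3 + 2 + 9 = 25 / 3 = 8.33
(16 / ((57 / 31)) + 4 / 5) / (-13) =-2708 / 3705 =-0.73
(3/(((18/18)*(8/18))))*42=567/2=283.50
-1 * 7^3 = -343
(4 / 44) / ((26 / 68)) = 34 / 143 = 0.24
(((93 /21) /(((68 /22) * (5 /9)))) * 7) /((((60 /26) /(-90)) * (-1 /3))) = 359073 /170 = 2112.19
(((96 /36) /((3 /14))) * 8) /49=128 /63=2.03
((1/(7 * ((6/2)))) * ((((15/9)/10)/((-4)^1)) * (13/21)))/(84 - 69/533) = -6929/473136552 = -0.00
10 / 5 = 2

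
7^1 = 7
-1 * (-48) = 48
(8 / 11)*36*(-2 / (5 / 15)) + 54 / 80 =-68823 / 440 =-156.42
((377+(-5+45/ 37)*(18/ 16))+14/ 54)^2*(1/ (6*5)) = 555410977081/ 119760120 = 4637.70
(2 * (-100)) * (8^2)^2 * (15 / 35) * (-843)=2071756800 / 7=295965257.14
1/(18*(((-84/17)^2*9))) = 289/1143072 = 0.00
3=3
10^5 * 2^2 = 400000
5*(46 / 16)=115 / 8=14.38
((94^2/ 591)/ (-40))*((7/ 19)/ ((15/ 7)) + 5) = -1628033/ 842175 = -1.93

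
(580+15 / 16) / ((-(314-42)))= -9295 / 4352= -2.14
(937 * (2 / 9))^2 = 3511876 / 81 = 43356.49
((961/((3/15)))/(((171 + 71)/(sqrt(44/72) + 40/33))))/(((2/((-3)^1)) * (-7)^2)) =-48050/65219-4805 * sqrt(22)/47432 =-1.21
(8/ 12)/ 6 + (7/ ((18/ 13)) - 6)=-5/ 6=-0.83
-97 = -97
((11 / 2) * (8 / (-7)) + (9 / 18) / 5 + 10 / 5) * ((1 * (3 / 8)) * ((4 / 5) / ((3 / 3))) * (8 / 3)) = -586 / 175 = -3.35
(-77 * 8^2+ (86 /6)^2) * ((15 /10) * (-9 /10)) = 127509 /20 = 6375.45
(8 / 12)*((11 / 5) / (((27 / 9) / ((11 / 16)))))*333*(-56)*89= -2789171 / 5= -557834.20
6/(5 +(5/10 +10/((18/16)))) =108/259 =0.42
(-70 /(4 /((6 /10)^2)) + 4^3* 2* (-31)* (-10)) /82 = 396737 /820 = 483.83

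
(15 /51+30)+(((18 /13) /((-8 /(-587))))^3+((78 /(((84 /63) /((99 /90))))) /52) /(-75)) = 313338172107307 /298792000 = 1048683.27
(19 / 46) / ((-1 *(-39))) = 19 / 1794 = 0.01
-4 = -4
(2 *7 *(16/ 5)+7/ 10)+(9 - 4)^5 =6341/ 2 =3170.50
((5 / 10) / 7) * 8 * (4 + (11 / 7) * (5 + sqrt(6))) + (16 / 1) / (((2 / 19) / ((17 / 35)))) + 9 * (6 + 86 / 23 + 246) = 44 * sqrt(6) / 49 + 13424014 / 5635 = 2384.46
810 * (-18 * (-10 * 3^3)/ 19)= 3936600/ 19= 207189.47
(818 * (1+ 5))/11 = 4908/11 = 446.18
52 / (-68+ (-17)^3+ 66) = -52 / 4915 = -0.01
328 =328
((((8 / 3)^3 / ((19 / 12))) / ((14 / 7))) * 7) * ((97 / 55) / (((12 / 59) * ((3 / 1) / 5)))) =10255616 / 16929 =605.80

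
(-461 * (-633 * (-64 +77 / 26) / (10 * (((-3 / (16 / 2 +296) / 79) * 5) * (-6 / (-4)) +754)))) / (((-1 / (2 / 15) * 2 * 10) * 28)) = 0.56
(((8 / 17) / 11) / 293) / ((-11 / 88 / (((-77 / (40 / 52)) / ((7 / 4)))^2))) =-475904 / 124525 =-3.82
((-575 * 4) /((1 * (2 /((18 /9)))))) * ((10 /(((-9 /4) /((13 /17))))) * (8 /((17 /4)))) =38272000 /2601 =14714.34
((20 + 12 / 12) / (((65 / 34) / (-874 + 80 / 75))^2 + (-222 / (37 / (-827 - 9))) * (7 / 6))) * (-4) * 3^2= -149838805682496 / 1159863348641057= -0.13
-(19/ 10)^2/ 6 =-361/ 600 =-0.60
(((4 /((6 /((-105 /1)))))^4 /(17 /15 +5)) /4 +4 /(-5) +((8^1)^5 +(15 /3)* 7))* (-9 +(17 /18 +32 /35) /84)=-9080854.54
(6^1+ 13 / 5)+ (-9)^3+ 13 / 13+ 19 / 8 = -28681 / 40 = -717.02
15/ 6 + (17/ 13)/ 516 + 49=345479/ 6708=51.50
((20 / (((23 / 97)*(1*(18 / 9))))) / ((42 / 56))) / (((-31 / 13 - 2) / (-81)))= 453960 / 437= 1038.81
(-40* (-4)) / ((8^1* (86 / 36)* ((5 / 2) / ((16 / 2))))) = 1152 / 43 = 26.79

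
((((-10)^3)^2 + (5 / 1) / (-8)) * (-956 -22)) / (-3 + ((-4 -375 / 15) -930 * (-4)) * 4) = -3911997555 / 59044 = -66255.63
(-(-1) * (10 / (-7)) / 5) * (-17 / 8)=0.61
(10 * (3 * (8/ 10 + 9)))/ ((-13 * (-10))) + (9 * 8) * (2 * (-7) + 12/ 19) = -1185927/ 1235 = -960.26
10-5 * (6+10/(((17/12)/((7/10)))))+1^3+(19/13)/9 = -86608/1989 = -43.54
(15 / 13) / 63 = 5 / 273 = 0.02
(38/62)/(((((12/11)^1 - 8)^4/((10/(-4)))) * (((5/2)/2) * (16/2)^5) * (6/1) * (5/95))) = -0.00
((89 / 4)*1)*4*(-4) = -356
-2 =-2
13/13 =1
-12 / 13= -0.92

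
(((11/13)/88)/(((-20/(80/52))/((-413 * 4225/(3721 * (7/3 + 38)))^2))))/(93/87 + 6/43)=-0.08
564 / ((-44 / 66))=-846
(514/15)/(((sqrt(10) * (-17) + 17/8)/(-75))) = 20560/10863 + 164480 * sqrt(10)/10863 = 49.77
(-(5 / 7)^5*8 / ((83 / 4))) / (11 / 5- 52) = 500000 / 347350269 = 0.00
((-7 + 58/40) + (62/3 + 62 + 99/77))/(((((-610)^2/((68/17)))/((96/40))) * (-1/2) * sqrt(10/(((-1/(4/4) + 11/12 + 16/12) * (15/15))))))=-32929 * sqrt(2)/32558750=-0.00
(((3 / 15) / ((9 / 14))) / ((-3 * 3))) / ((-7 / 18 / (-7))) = -28 / 45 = -0.62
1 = 1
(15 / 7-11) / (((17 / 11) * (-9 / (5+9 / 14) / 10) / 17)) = 269390 / 441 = 610.86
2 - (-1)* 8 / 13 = 34 / 13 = 2.62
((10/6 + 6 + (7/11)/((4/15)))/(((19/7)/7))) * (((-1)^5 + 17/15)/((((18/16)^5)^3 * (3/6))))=1.18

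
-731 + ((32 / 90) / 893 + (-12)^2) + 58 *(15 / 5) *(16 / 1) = 88286461 / 40185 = 2197.00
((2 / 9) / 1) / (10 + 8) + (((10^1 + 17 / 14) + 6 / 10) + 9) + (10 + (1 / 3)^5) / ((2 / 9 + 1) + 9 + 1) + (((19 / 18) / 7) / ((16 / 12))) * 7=51562643 / 2290680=22.51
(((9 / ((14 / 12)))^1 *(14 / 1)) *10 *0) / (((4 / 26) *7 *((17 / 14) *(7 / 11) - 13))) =0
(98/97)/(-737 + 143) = -49/28809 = -0.00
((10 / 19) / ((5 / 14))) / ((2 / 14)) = 196 / 19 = 10.32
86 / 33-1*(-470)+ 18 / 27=5206 / 11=473.27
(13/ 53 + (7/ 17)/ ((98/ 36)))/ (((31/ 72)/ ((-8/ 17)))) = -0.43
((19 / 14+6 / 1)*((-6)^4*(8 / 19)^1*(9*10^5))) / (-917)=-480556800000 / 121961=-3940249.75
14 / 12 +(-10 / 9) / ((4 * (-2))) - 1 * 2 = -25 / 36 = -0.69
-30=-30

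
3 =3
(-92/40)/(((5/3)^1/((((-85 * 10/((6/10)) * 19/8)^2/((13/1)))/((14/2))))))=-1499729375/8736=-171672.32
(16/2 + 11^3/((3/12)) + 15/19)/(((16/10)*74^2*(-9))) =-506615/7491168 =-0.07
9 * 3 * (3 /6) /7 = 1.93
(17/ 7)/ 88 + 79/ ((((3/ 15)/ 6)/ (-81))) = -118253503/ 616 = -191969.97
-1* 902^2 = -813604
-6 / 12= -1 / 2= -0.50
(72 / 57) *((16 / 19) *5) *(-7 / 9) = -4480 / 1083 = -4.14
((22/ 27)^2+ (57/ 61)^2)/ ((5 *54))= 833897/ 146480886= 0.01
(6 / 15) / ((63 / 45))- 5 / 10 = -0.21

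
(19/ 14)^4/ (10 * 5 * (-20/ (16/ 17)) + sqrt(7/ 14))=-276932125/ 86736086584-130321 * sqrt(2)/ 86736086584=-0.00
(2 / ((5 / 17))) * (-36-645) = -23154 / 5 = -4630.80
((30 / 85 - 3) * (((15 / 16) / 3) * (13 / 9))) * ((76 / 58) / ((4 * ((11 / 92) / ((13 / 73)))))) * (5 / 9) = -9231625 / 28503288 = -0.32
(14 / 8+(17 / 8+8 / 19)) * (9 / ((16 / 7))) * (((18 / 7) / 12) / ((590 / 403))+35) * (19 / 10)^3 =615918703473 / 151040000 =4077.85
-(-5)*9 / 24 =1.88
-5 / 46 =-0.11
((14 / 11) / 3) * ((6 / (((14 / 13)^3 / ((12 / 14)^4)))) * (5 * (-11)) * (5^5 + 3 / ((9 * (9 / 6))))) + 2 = -22245971542 / 117649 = -189087.64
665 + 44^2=2601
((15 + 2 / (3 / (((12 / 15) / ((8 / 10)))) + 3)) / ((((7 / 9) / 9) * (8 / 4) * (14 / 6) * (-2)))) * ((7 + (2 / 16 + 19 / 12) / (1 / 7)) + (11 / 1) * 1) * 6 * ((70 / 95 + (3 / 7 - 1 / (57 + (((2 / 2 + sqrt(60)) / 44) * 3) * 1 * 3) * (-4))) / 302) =-22115189681289 / 1582112069776 + 29468934 * sqrt(15) / 5204316019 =-13.96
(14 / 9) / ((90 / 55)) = 77 / 81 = 0.95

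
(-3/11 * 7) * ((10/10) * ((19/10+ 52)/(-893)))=1029/8930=0.12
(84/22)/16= 21/88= 0.24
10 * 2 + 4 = 24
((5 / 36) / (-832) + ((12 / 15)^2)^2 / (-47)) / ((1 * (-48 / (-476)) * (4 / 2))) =-929935853 / 21116160000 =-0.04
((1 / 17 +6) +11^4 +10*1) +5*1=249255 / 17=14662.06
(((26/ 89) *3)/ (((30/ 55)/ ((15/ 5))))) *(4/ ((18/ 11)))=3146/ 267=11.78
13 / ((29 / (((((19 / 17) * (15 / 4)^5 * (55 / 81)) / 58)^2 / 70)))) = 249544775390625 / 413885085515776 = 0.60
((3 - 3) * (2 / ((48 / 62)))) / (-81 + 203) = 0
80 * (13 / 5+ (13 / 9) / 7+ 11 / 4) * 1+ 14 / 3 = 28298 / 63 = 449.17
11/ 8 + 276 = 2219/ 8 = 277.38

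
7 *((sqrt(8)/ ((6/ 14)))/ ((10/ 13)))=637 *sqrt(2)/ 15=60.06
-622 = -622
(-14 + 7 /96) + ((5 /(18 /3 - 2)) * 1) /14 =-9299 /672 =-13.84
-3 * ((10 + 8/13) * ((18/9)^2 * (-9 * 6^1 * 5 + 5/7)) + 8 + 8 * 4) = 239280/7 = 34182.86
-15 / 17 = -0.88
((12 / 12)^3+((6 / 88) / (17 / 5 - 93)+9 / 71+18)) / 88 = 26767831 / 123160576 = 0.22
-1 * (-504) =504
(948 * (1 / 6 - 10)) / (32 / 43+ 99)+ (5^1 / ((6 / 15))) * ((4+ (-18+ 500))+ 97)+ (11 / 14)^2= 6048146303 / 840644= 7194.66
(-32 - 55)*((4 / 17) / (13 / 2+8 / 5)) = -1160 / 459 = -2.53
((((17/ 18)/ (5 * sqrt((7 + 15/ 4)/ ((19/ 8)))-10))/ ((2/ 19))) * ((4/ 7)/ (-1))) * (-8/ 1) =49096/ 1575 + 1292 * sqrt(1634)/ 1575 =64.33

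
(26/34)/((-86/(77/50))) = -1001/73100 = -0.01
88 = 88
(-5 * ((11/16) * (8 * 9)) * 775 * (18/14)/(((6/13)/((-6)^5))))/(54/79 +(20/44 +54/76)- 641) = -960441997086000/147742399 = -6500787.88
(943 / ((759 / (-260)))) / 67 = -10660 / 2211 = -4.82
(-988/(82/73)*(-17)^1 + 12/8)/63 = 1226231/5166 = 237.37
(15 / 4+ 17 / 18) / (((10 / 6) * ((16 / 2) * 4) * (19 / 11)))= 1859 / 36480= 0.05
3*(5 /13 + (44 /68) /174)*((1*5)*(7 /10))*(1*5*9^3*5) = 1905077475 /25636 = 74312.59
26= 26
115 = 115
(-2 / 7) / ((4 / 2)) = -1 / 7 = -0.14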